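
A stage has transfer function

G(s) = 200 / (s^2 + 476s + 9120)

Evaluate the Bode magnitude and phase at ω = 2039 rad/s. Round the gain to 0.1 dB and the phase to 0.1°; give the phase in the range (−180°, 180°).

Substitute s = j2039:
Numerator: 200 = 200 + j0
Denominator: (j2039)^2 + 476(j2039) + 9120 = -4148401 + j970564
|N| = √(200² + 0²) ≈ 200, ∠N ≈ 0.00°
|D| = √(4148401² + 970564²) ≈ 4.2604e+06, ∠D ≈ 166.83°
|G| = 200 / 4.2604e+06 ≈ 4.6944e-05
Gain = 20 log₁₀(4.6944e-05) ≈ -86.57 dB
∠G = 0.00° − 166.83° = -166.83°

-86.6 dB, -166.8°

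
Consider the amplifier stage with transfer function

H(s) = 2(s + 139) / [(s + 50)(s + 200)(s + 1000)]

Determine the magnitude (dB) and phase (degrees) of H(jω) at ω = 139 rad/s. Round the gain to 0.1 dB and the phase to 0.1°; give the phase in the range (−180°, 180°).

-99.3 dB, -67.9°

At s = jω = j139:
zero (s+139): 139 + j139 → |·| = √(139²+139²) = √38642 ≈ 196.58, ∠ = arctan(139/139) ≈ 45.00°
pole (s+50): 50 + j139 → |·| = √(50²+139²) = √21821 ≈ 147.72, ∠ = arctan(139/50) ≈ 70.22°
pole (s+200): 200 + j139 → |·| = √(200²+139²) = √59321 ≈ 243.56, ∠ = arctan(139/200) ≈ 34.80°
pole (s+1000): 1000 + j139 → |·| = √(1000²+139²) = √1019321 ≈ 1009.6, ∠ = arctan(139/1000) ≈ 7.91°
|H| = 2 · 196.58 / 3.6324e+07 ≈ 1.0824e-05
Gain = 20 log₁₀(1.0824e-05) ≈ -99.31 dB
∠H = 45.00° − 112.93° = -67.93°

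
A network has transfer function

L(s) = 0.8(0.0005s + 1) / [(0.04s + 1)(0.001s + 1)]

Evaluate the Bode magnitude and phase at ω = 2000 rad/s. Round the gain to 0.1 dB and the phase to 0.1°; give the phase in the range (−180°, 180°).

-44.0 dB, -107.7°

At ω = 2000 rad/s:
zero (1 + j2000·0.0005) = 1 + j1 → |·| ≈ 1.4142, ∠ ≈ 45.00°
pole (1 + j2000·0.04) = 1 + j80 → |·| ≈ 80.006, ∠ ≈ 89.28°
pole (1 + j2000·0.001) = 1 + j2 → |·| ≈ 2.2361, ∠ ≈ 63.43°
|L| = 0.8 · 1.4142 / (80.006 · 2.2361) ≈ 0.0063239
Gain = 20 log₁₀(0.0063239) ≈ -43.98 dB
∠L = (45.00°) − (89.28° + 63.43°) = -107.71°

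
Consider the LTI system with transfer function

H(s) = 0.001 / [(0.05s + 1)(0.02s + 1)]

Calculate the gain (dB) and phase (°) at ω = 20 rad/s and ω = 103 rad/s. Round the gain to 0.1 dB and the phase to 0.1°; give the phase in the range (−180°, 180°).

At ω = 20 rad/s:
pole (1 + j20·0.05) = 1 + j1 → |·| ≈ 1.4142, ∠ ≈ 45.00°
pole (1 + j20·0.02) = 1 + j0.4 → |·| ≈ 1.077, ∠ ≈ 21.80°
|H| = 0.001 · 1 / (1.4142 · 1.077) ≈ 0.00065656
Gain = 20 log₁₀(0.00065656) ≈ -63.65 dB
∠H = (0°) − (45.00° + 21.80°) = -66.80°

At ω = 103 rad/s:
pole (1 + j103·0.05) = 1 + j5.15 → |·| ≈ 5.2462, ∠ ≈ 79.01°
pole (1 + j103·0.02) = 1 + j2.06 → |·| ≈ 2.2899, ∠ ≈ 64.11°
|H| = 0.001 · 1 / (5.2462 · 2.2899) ≈ 8.3241e-05
Gain = 20 log₁₀(8.3241e-05) ≈ -81.59 dB
∠H = (0°) − (79.01° + 64.11°) = -143.12°

ω = 20: -63.7 dB, -66.8°; ω = 103: -81.6 dB, -143.1°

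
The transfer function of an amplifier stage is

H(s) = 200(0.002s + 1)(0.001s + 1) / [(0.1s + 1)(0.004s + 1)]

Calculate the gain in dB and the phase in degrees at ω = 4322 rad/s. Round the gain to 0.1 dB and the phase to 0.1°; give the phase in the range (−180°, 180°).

0.3 dB, -16.2°

At ω = 4322 rad/s:
zero (1 + j4322·0.002) = 1 + j8.644 → |·| ≈ 8.7017, ∠ ≈ 83.40°
zero (1 + j4322·0.001) = 1 + j4.322 → |·| ≈ 4.4362, ∠ ≈ 76.97°
pole (1 + j4322·0.1) = 1 + j432.2 → |·| ≈ 432.2, ∠ ≈ 89.87°
pole (1 + j4322·0.004) = 1 + j17.288 → |·| ≈ 17.317, ∠ ≈ 86.69°
|H| = 200 · 8.7017 · 4.4362 / (432.2 · 17.317) ≈ 1.0315
Gain = 20 log₁₀(1.0315) ≈ 0.27 dB
∠H = (83.40° + 76.97°) − (89.87° + 86.69°) = -16.19°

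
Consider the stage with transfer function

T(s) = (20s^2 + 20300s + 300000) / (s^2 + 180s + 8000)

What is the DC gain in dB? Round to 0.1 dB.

T(0) = 300000 / 8000 = 37.5
20 log₁₀(37.5) ≈ 31.48 dB

31.5 dB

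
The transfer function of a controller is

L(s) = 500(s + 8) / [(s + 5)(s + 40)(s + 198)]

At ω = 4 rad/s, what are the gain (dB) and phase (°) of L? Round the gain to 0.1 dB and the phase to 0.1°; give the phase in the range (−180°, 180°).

-21.1 dB, -19.0°

At s = jω = j4:
zero (s+8): 8 + j4 → |·| = √(8²+4²) = √80 ≈ 8.9443, ∠ = arctan(4/8) ≈ 26.57°
pole (s+5): 5 + j4 → |·| = √(5²+4²) = √41 ≈ 6.4031, ∠ = arctan(4/5) ≈ 38.66°
pole (s+40): 40 + j4 → |·| = √(40²+4²) = √1616 ≈ 40.2, ∠ = arctan(4/40) ≈ 5.71°
pole (s+198): 198 + j4 → |·| = √(198²+4²) = √39220 ≈ 198.04, ∠ = arctan(4/198) ≈ 1.16°
|L| = 500 · 8.9443 / 50976 ≈ 0.087731
Gain = 20 log₁₀(0.087731) ≈ -21.14 dB
∠L = 26.57° − 45.53° = -18.96°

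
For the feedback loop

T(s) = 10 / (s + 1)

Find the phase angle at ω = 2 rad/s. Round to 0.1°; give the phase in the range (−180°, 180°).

At s = jω = j2:
pole (s+1): 1 + j2 → |·| = √(1²+2²) = √5 ≈ 2.2361, ∠ = arctan(2/1) ≈ 63.43°
∠T = 0.00° − 63.43° = -63.43°

-63.4°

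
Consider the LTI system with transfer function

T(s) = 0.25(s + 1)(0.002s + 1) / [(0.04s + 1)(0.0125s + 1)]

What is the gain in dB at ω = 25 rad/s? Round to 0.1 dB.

At ω = 25 rad/s:
zero (1 + j25·1) = 1 + j25 → |·| ≈ 25.02, ∠ ≈ 87.71°
zero (1 + j25·0.002) = 1 + j0.05 → |·| ≈ 1.0012, ∠ ≈ 2.86°
pole (1 + j25·0.04) = 1 + j1 → |·| ≈ 1.4142, ∠ ≈ 45.00°
pole (1 + j25·0.0125) = 1 + j0.3125 → |·| ≈ 1.0477, ∠ ≈ 17.35°
|T| = 0.25 · 25.02 · 1.0012 / (1.4142 · 1.0477) ≈ 4.2267
Gain = 20 log₁₀(4.2267) ≈ 12.52 dB

12.5 dB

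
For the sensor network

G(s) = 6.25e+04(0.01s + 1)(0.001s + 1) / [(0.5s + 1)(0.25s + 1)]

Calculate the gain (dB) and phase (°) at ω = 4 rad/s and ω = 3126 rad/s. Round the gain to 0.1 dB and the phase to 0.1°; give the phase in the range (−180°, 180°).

ω = 4: 85.9 dB, -105.9°; ω = 3126: 14.4 dB, -19.5°

At ω = 4 rad/s:
zero (1 + j4·0.01) = 1 + j0.04 → |·| ≈ 1.0008, ∠ ≈ 2.29°
zero (1 + j4·0.001) = 1 + j0.004 → |·| ≈ 1, ∠ ≈ 0.23°
pole (1 + j4·0.5) = 1 + j2 → |·| ≈ 2.2361, ∠ ≈ 63.43°
pole (1 + j4·0.25) = 1 + j1 → |·| ≈ 1.4142, ∠ ≈ 45.00°
|G| = 6.25e+04 · 1.0008 · 1 / (2.2361 · 1.4142) ≈ 19780
Gain = 20 log₁₀(19780) ≈ 85.92 dB
∠G = (2.29° + 0.23°) − (63.43° + 45.00°) = -105.91°

At ω = 3126 rad/s:
zero (1 + j3126·0.01) = 1 + j31.26 → |·| ≈ 31.276, ∠ ≈ 88.17°
zero (1 + j3126·0.001) = 1 + j3.126 → |·| ≈ 3.2821, ∠ ≈ 72.26°
pole (1 + j3126·0.5) = 1 + j1563 → |·| ≈ 1563, ∠ ≈ 89.96°
pole (1 + j3126·0.25) = 1 + j781.5 → |·| ≈ 781.5, ∠ ≈ 89.93°
|G| = 6.25e+04 · 31.276 · 3.2821 / (1563 · 781.5) ≈ 5.2524
Gain = 20 log₁₀(5.2524) ≈ 14.41 dB
∠G = (88.17° + 72.26°) − (89.96° + 89.93°) = -19.46°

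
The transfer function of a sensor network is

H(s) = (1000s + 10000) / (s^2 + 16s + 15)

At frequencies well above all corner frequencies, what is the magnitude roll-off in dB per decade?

Each pole contributes −20 dB/decade at high frequency; each zero contributes +20 dB/decade.
Net: 1 zero(s) − 2 pole(s) → -20 dB/decade.

-20 dB/decade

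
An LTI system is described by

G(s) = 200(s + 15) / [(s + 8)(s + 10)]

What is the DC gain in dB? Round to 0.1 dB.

31.5 dB

G(0) = 200·15 / (8·10) = 37.5
20 log₁₀(37.5) ≈ 31.48 dB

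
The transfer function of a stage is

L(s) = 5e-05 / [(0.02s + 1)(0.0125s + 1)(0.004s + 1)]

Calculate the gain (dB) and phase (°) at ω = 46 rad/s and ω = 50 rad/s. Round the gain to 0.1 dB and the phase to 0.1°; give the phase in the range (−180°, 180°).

At ω = 46 rad/s:
pole (1 + j46·0.02) = 1 + j0.92 → |·| ≈ 1.3588, ∠ ≈ 42.61°
pole (1 + j46·0.0125) = 1 + j0.575 → |·| ≈ 1.1535, ∠ ≈ 29.90°
pole (1 + j46·0.004) = 1 + j0.184 → |·| ≈ 1.0168, ∠ ≈ 10.43°
|L| = 5e-05 · 1 / (1.3588 · 1.1535 · 1.0168) ≈ 3.1373e-05
Gain = 20 log₁₀(3.1373e-05) ≈ -90.07 dB
∠L = (0°) − (42.61° + 29.90° + 10.43°) = -82.94°

At ω = 50 rad/s:
pole (1 + j50·0.02) = 1 + j1 → |·| ≈ 1.4142, ∠ ≈ 45.00°
pole (1 + j50·0.0125) = 1 + j0.625 → |·| ≈ 1.1792, ∠ ≈ 32.01°
pole (1 + j50·0.004) = 1 + j0.2 → |·| ≈ 1.0198, ∠ ≈ 11.31°
|L| = 5e-05 · 1 / (1.4142 · 1.1792 · 1.0198) ≈ 2.9401e-05
Gain = 20 log₁₀(2.9401e-05) ≈ -90.63 dB
∠L = (0°) − (45.00° + 32.01° + 11.31°) = -88.32°

ω = 46: -90.1 dB, -82.9°; ω = 50: -90.6 dB, -88.3°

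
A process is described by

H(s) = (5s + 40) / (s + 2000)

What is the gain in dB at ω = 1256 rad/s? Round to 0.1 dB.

Substitute s = j1256:
Numerator: 5(j1256) + 40 = 40 + j6280
Denominator: (j1256) + 2000 = 2000 + j1256
|N| = √(40² + 6280²) ≈ 6280.1, ∠N ≈ 89.64°
|D| = √(2000² + 1256²) ≈ 2361.7, ∠D ≈ 32.13°
|H| = 6280.1 / 2361.7 ≈ 2.6591
Gain = 20 log₁₀(2.6591) ≈ 8.49 dB

8.5 dB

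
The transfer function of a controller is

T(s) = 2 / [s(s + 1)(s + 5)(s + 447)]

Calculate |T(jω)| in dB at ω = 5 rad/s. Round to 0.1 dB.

At s = jω = j5:
pole (s+1): 1 + j5 → |·| = √(1²+5²) = √26 ≈ 5.099, ∠ = arctan(5/1) ≈ 78.69°
pole (s+5): 5 + j5 → |·| = √(5²+5²) = √50 ≈ 7.0711, ∠ = arctan(5/5) ≈ 45.00°
pole (s+447): 447 + j5 → |·| = √(447²+5²) = √199834 ≈ 447.03, ∠ = arctan(5/447) ≈ 0.64°
pole at origin: |s| = 5, ∠ = 90.00° (in denominator)
|T| = 2 / 80590 ≈ 2.4817e-05
Gain = 20 log₁₀(2.4817e-05) ≈ -92.11 dB

-92.1 dB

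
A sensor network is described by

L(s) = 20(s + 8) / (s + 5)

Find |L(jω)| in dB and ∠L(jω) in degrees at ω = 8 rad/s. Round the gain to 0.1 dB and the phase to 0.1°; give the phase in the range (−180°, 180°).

At s = jω = j8:
zero (s+8): 8 + j8 → |·| = √(8²+8²) = √128 ≈ 11.314, ∠ = arctan(8/8) ≈ 45.00°
pole (s+5): 5 + j8 → |·| = √(5²+8²) = √89 ≈ 9.434, ∠ = arctan(8/5) ≈ 57.99°
|L| = 20 · 11.314 / 9.434 ≈ 23.986
Gain = 20 log₁₀(23.986) ≈ 27.60 dB
∠L = 45.00° − 57.99° = -12.99°

27.6 dB, -13.0°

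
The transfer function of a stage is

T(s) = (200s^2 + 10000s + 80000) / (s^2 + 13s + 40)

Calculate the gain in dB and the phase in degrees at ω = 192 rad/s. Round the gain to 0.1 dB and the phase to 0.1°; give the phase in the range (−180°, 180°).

46.2 dB, -10.9°

Substitute s = j192:
Numerator: 200(j192)^2 + 10000(j192) + 80000 = -7292800 + j1920000
Denominator: (j192)^2 + 13(j192) + 40 = -36824 + j2496
|N| = √(7292800² + 1920000²) ≈ 7.5413e+06, ∠N ≈ 165.25°
|D| = √(36824² + 2496²) ≈ 36908, ∠D ≈ 176.12°
|T| = 7.5413e+06 / 36908 ≈ 204.33
Gain = 20 log₁₀(204.33) ≈ 46.21 dB
∠T = 165.25° − 176.12° = -10.87°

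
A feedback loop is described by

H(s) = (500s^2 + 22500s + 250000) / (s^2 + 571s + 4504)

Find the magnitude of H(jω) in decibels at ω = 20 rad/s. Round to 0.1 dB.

31.4 dB

Substitute s = j20:
Numerator: 500(j20)^2 + 22500(j20) + 250000 = 50000 + j450000
Denominator: (j20)^2 + 571(j20) + 4504 = 4104 + j11420
|N| = √(50000² + 450000²) ≈ 4.5277e+05, ∠N ≈ 83.66°
|D| = √(4104² + 11420²) ≈ 12135, ∠D ≈ 70.23°
|H| = 4.5277e+05 / 12135 ≈ 37.311
Gain = 20 log₁₀(37.311) ≈ 31.44 dB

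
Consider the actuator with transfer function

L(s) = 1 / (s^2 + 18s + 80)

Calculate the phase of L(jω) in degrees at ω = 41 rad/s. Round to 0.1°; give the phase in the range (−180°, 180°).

Substitute s = j41:
Numerator: 1 = 1 + j0
Denominator: (j41)^2 + 18(j41) + 80 = -1601 + j738
|N| = √(1² + 0²) ≈ 1, ∠N ≈ 0.00°
|D| = √(1601² + 738²) ≈ 1762.9, ∠D ≈ 155.25°
∠L = 0.00° − 155.25° = -155.25°

-155.3°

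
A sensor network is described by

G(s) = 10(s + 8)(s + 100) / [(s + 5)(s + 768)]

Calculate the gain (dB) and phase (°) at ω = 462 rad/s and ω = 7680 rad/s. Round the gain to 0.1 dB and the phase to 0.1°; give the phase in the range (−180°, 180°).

At s = jω = j462:
zero (s+8): 8 + j462 → |·| = √(8²+462²) = √213508 ≈ 462.07, ∠ = arctan(462/8) ≈ 89.01°
zero (s+100): 100 + j462 → |·| = √(100²+462²) = √223444 ≈ 472.7, ∠ = arctan(462/100) ≈ 77.79°
pole (s+5): 5 + j462 → |·| = √(5²+462²) = √213469 ≈ 462.03, ∠ = arctan(462/5) ≈ 89.38°
pole (s+768): 768 + j462 → |·| = √(768²+462²) = √803268 ≈ 896.25, ∠ = arctan(462/768) ≈ 31.03°
|G| = 10 · 2.1842e+05 / 4.1409e+05 ≈ 5.2747
Gain = 20 log₁₀(5.2747) ≈ 14.44 dB
∠G = 166.80° − 120.41° = 46.39°

At s = jω = j7680:
zero (s+8): 8 + j7680 → |·| = √(8²+7680²) = √58982464 ≈ 7680, ∠ = arctan(7680/8) ≈ 89.94°
zero (s+100): 100 + j7680 → |·| = √(100²+7680²) = √58992400 ≈ 7680.7, ∠ = arctan(7680/100) ≈ 89.25°
pole (s+5): 5 + j7680 → |·| = √(5²+7680²) = √58982425 ≈ 7680, ∠ = arctan(7680/5) ≈ 89.96°
pole (s+768): 768 + j7680 → |·| = √(768²+7680²) = √59572224 ≈ 7718.3, ∠ = arctan(7680/768) ≈ 84.29°
|G| = 10 · 5.8988e+07 / 5.9277e+07 ≈ 9.9512
Gain = 20 log₁₀(9.9512) ≈ 19.96 dB
∠G = 179.19° − 174.25° = 4.94°

ω = 462: 14.4 dB, 46.4°; ω = 7680: 20.0 dB, 4.9°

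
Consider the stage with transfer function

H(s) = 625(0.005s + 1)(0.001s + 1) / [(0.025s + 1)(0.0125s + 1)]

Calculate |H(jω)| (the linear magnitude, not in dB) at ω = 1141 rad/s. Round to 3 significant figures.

At ω = 1141 rad/s:
zero (1 + j1141·0.005) = 1 + j5.705 → |·| ≈ 5.792, ∠ ≈ 80.06°
zero (1 + j1141·0.001) = 1 + j1.141 → |·| ≈ 1.5172, ∠ ≈ 48.77°
pole (1 + j1141·0.025) = 1 + j28.525 → |·| ≈ 28.543, ∠ ≈ 87.99°
pole (1 + j1141·0.0125) = 1 + j14.2625 → |·| ≈ 14.298, ∠ ≈ 85.99°
|H| = 625 · 5.792 · 1.5172 / (28.543 · 14.298) ≈ 13.458

13.5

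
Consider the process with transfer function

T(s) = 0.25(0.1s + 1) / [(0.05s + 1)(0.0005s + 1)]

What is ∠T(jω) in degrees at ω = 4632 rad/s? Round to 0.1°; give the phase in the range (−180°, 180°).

At ω = 4632 rad/s:
zero (1 + j4632·0.1) = 1 + j463.2 → |·| ≈ 463.2, ∠ ≈ 89.88°
pole (1 + j4632·0.05) = 1 + j231.6 → |·| ≈ 231.6, ∠ ≈ 89.75°
pole (1 + j4632·0.0005) = 1 + j2.316 → |·| ≈ 2.5227, ∠ ≈ 66.65°
∠T = (89.88°) − (89.75° + 66.65°) = -66.52°

-66.5°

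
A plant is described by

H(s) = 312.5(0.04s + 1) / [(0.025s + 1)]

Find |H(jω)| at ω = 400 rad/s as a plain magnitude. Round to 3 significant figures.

At ω = 400 rad/s:
zero (1 + j400·0.04) = 1 + j16 → |·| ≈ 16.031, ∠ ≈ 86.42°
pole (1 + j400·0.025) = 1 + j10 → |·| ≈ 10.05, ∠ ≈ 84.29°
|H| = 312.5 · 16.031 / (10.05) ≈ 498.48

498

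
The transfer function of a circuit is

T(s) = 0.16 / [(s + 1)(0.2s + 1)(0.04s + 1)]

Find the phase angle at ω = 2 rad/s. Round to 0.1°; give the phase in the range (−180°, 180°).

-89.8°

At ω = 2 rad/s:
pole (1 + j2·1) = 1 + j2 → |·| ≈ 2.2361, ∠ ≈ 63.43°
pole (1 + j2·0.2) = 1 + j0.4 → |·| ≈ 1.077, ∠ ≈ 21.80°
pole (1 + j2·0.04) = 1 + j0.08 → |·| ≈ 1.0032, ∠ ≈ 4.57°
∠T = (0°) − (63.43° + 21.80° + 4.57°) = -89.80°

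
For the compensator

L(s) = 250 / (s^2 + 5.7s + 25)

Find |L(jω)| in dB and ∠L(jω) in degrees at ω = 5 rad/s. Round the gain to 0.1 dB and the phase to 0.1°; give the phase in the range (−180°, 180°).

At s = jω = j5:
quadratic: (j5)² + 5.7·j5 + 25 = 0 + j28.5 → |·| ≈ 28.5, ∠ ≈ 90.00°
|L| = 250 / 28.5 ≈ 8.7719
Gain = 20 log₁₀(8.7719) ≈ 18.86 dB
∠L = 0.00° − 90.00° = -90.00°

18.9 dB, -90.0°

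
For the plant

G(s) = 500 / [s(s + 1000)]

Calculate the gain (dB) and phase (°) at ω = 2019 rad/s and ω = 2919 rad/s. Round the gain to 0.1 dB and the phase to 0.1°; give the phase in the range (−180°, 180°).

At s = jω = j2019:
pole (s+1000): 1000 + j2019 → |·| = √(1000²+2019²) = √5076361 ≈ 2253.1, ∠ = arctan(2019/1000) ≈ 63.65°
pole at origin: |s| = 2019, ∠ = 90.00° (in denominator)
|G| = 500 / 4.549e+06 ≈ 0.00010991
Gain = 20 log₁₀(0.00010991) ≈ -79.18 dB
∠G = 0.00° − 153.65° = -153.65°

At s = jω = j2919:
pole (s+1000): 1000 + j2919 → |·| = √(1000²+2919²) = √9520561 ≈ 3085.5, ∠ = arctan(2919/1000) ≈ 71.09°
pole at origin: |s| = 2919, ∠ = 90.00° (in denominator)
|G| = 500 / 9.0066e+06 ≈ 5.5515e-05
Gain = 20 log₁₀(5.5515e-05) ≈ -85.11 dB
∠G = 0.00° − 161.09° = -161.09°

ω = 2019: -79.2 dB, -153.7°; ω = 2919: -85.1 dB, -161.1°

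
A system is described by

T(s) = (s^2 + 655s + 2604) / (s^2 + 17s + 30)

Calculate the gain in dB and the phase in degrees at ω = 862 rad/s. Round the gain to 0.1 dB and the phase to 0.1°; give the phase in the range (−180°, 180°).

2.0 dB, -36.2°

Substitute s = j862:
Numerator: (j862)^2 + 655(j862) + 2604 = -740440 + j564610
Denominator: (j862)^2 + 17(j862) + 30 = -743014 + j14654
|N| = √(740440² + 564610²) ≈ 9.3115e+05, ∠N ≈ 142.67°
|D| = √(743014² + 14654²) ≈ 7.4316e+05, ∠D ≈ 178.87°
|T| = 9.3115e+05 / 7.4316e+05 ≈ 1.253
Gain = 20 log₁₀(1.253) ≈ 1.96 dB
∠T = 142.67° − 178.87° = -36.20°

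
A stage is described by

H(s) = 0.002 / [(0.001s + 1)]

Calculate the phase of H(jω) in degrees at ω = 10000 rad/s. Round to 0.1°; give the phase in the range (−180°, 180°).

-84.3°

At ω = 10000 rad/s:
pole (1 + j10000·0.001) = 1 + j10 → |·| ≈ 10.05, ∠ ≈ 84.29°
∠H = (0°) − (84.29°) = -84.29°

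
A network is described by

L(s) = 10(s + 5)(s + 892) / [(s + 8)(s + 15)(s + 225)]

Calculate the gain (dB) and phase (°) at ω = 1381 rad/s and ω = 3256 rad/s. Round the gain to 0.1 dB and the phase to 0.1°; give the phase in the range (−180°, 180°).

ω = 1381: -41.4 dB, -112.9°; ω = 3256: -50.0 dB, -101.1°

At s = jω = j1381:
zero (s+5): 5 + j1381 → |·| = √(5²+1381²) = √1907186 ≈ 1381, ∠ = arctan(1381/5) ≈ 89.79°
zero (s+892): 892 + j1381 → |·| = √(892²+1381²) = √2702825 ≈ 1644, ∠ = arctan(1381/892) ≈ 57.14°
pole (s+8): 8 + j1381 → |·| = √(8²+1381²) = √1907225 ≈ 1381, ∠ = arctan(1381/8) ≈ 89.67°
pole (s+15): 15 + j1381 → |·| = √(15²+1381²) = √1907386 ≈ 1381.1, ∠ = arctan(1381/15) ≈ 89.38°
pole (s+225): 225 + j1381 → |·| = √(225²+1381²) = √1957786 ≈ 1399.2, ∠ = arctan(1381/225) ≈ 80.75°
|L| = 10 · 2.2704e+06 / 2.6687e+09 ≈ 0.0085075
Gain = 20 log₁₀(0.0085075) ≈ -41.40 dB
∠L = 146.93° − 259.80° = -112.87°

At s = jω = j3256:
zero (s+5): 5 + j3256 → |·| = √(5²+3256²) = √10601561 ≈ 3256, ∠ = arctan(3256/5) ≈ 89.91°
zero (s+892): 892 + j3256 → |·| = √(892²+3256²) = √11397200 ≈ 3376, ∠ = arctan(3256/892) ≈ 74.68°
pole (s+8): 8 + j3256 → |·| = √(8²+3256²) = √10601600 ≈ 3256, ∠ = arctan(3256/8) ≈ 89.86°
pole (s+15): 15 + j3256 → |·| = √(15²+3256²) = √10601761 ≈ 3256, ∠ = arctan(3256/15) ≈ 89.74°
pole (s+225): 225 + j3256 → |·| = √(225²+3256²) = √10652161 ≈ 3263.8, ∠ = arctan(3256/225) ≈ 86.05°
|L| = 10 · 1.0992e+07 / 3.4601e+10 ≈ 0.0031768
Gain = 20 log₁₀(0.0031768) ≈ -49.96 dB
∠L = 164.59° − 265.65° = -101.06°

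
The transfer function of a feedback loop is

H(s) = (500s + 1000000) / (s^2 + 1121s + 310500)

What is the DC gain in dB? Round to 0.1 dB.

H(0) = 1000000 / 310500 ≈ 3.2206
20 log₁₀(3.2206) ≈ 10.16 dB

10.2 dB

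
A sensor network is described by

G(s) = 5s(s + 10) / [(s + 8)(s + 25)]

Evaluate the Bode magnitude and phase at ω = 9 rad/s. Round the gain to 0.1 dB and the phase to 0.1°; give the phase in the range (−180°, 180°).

At s = jω = j9:
zero (s+10): 10 + j9 → |·| = √(10²+9²) = √181 ≈ 13.454, ∠ = arctan(9/10) ≈ 41.99°
zero at origin: s = j9 → |·| = 9, ∠ = 90.00°
pole (s+8): 8 + j9 → |·| = √(8²+9²) = √145 ≈ 12.042, ∠ = arctan(9/8) ≈ 48.37°
pole (s+25): 25 + j9 → |·| = √(25²+9²) = √706 ≈ 26.571, ∠ = arctan(9/25) ≈ 19.80°
|G| = 5 · 121.09 / 319.97 ≈ 1.8922
Gain = 20 log₁₀(1.8922) ≈ 5.54 dB
∠G = 131.99° − 68.17° = 63.82°

5.5 dB, 63.8°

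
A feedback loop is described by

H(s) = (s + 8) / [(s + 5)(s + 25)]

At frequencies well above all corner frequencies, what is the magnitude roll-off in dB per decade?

-20 dB/decade

Each pole contributes −20 dB/decade at high frequency; each zero contributes +20 dB/decade.
Net: 1 zero(s) − 2 pole(s) → -20 dB/decade.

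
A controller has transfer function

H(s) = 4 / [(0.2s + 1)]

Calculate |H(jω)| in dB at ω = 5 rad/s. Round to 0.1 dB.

9.0 dB

At ω = 5 rad/s:
pole (1 + j5·0.2) = 1 + j1 → |·| ≈ 1.4142, ∠ ≈ 45.00°
|H| = 4 · 1 / (1.4142) ≈ 2.8285
Gain = 20 log₁₀(2.8285) ≈ 9.03 dB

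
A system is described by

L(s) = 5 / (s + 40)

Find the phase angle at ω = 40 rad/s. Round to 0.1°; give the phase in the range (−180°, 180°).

At s = jω = j40:
pole (s+40): 40 + j40 → |·| = √(40²+40²) = √3200 ≈ 56.569, ∠ = arctan(40/40) ≈ 45.00°
∠L = 0.00° − 45.00° = -45.00°

-45.0°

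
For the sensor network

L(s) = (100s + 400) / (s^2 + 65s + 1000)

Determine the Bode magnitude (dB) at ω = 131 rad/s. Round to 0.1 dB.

-2.9 dB

Substitute s = j131:
Numerator: 100(j131) + 400 = 400 + j13100
Denominator: (j131)^2 + 65(j131) + 1000 = -16161 + j8515
|N| = √(400² + 13100²) ≈ 13106, ∠N ≈ 88.25°
|D| = √(16161² + 8515²) ≈ 18267, ∠D ≈ 152.22°
|L| = 13106 / 18267 ≈ 0.71747
Gain = 20 log₁₀(0.71747) ≈ -2.88 dB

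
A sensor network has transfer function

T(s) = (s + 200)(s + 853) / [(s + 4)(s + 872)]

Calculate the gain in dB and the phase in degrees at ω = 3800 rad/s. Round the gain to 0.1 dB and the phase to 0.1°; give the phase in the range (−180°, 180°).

0.0 dB, -2.7°

At s = jω = j3800:
zero (s+200): 200 + j3800 → |·| = √(200²+3800²) = √14480000 ≈ 3805.3, ∠ = arctan(3800/200) ≈ 86.99°
zero (s+853): 853 + j3800 → |·| = √(853²+3800²) = √15167609 ≈ 3894.6, ∠ = arctan(3800/853) ≈ 77.35°
pole (s+4): 4 + j3800 → |·| = √(4²+3800²) = √14440016 ≈ 3800, ∠ = arctan(3800/4) ≈ 89.94°
pole (s+872): 872 + j3800 → |·| = √(872²+3800²) = √15200384 ≈ 3898.8, ∠ = arctan(3800/872) ≈ 77.08°
|T| = 1 · 1.482e+07 / 1.4815e+07 ≈ 1.0003
Gain = 20 log₁₀(1.0003) ≈ 0.00 dB
∠T = 164.34° − 167.02° = -2.68°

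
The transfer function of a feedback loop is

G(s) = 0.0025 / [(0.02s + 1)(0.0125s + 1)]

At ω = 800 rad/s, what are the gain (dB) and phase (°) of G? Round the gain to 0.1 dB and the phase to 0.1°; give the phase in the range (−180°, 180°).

At ω = 800 rad/s:
pole (1 + j800·0.02) = 1 + j16 → |·| ≈ 16.031, ∠ ≈ 86.42°
pole (1 + j800·0.0125) = 1 + j10 → |·| ≈ 10.05, ∠ ≈ 84.29°
|G| = 0.0025 · 1 / (16.031 · 10.05) ≈ 1.5517e-05
Gain = 20 log₁₀(1.5517e-05) ≈ -96.18 dB
∠G = (0°) − (86.42° + 84.29°) = -170.71°

-96.2 dB, -170.7°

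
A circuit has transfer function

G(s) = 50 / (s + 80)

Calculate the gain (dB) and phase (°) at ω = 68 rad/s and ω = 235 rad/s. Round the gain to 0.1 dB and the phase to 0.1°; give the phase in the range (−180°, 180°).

Substitute s = j68:
Numerator: 50 = 50 + j0
Denominator: (j68) + 80 = 80 + j68
|N| = √(50² + 0²) ≈ 50, ∠N ≈ 0.00°
|D| = √(80² + 68²) ≈ 105, ∠D ≈ 40.36°
|G| = 50 / 105 ≈ 0.47619
Gain = 20 log₁₀(0.47619) ≈ -6.44 dB
∠G = 0.00° − 40.36° = -40.36°

Substitute s = j235:
Numerator: 50 = 50 + j0
Denominator: (j235) + 80 = 80 + j235
|N| = √(50² + 0²) ≈ 50, ∠N ≈ 0.00°
|D| = √(80² + 235²) ≈ 248.24, ∠D ≈ 71.20°
|G| = 50 / 248.24 ≈ 0.20142
Gain = 20 log₁₀(0.20142) ≈ -13.92 dB
∠G = 0.00° − 71.20° = -71.20°

ω = 68: -6.4 dB, -40.4°; ω = 235: -13.9 dB, -71.2°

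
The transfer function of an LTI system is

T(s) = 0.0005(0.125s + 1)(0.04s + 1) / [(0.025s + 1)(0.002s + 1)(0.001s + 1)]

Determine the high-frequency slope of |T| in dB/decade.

-20 dB/decade

Each pole contributes −20 dB/decade at high frequency; each zero contributes +20 dB/decade.
Net: 2 zero(s) − 3 pole(s) → -20 dB/decade.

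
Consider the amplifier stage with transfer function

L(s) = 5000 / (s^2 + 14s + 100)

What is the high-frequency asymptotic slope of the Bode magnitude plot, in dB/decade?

Each pole contributes −20 dB/decade at high frequency; each zero contributes +20 dB/decade.
Net: 0 zero(s) − 2 pole(s) → -40 dB/decade.

-40 dB/decade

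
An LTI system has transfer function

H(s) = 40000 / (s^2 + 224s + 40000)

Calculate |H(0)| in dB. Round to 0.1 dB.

0.0 dB

H(0) = 40000 / 40000 = 1
20 log₁₀(1) ≈ 0.00 dB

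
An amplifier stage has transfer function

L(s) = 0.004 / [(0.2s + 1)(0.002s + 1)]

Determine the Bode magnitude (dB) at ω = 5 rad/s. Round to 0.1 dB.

At ω = 5 rad/s:
pole (1 + j5·0.2) = 1 + j1 → |·| ≈ 1.4142, ∠ ≈ 45.00°
pole (1 + j5·0.002) = 1 + j0.01 → |·| ≈ 1, ∠ ≈ 0.57°
|L| = 0.004 · 1 / (1.4142 · 1) ≈ 0.0028285
Gain = 20 log₁₀(0.0028285) ≈ -50.97 dB

-51.0 dB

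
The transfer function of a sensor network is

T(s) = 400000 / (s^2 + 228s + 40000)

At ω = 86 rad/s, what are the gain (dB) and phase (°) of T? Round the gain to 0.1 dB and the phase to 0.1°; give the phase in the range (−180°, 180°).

20.4 dB, -31.0°

At s = jω = j86:
quadratic: (j86)² + 228·j86 + 40000 = 32604 + j19608 → |·| ≈ 38046, ∠ ≈ 31.02°
|T| = 400000 / 38046 ≈ 10.514
Gain = 20 log₁₀(10.514) ≈ 20.44 dB
∠T = 0.00° − 31.02° = -31.02°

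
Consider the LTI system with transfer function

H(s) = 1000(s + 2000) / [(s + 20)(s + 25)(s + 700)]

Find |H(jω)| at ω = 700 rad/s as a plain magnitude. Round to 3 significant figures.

0.00436

At s = jω = j700:
zero (s+2000): 2000 + j700 → |·| = √(2000²+700²) = √4490000 ≈ 2119, ∠ = arctan(700/2000) ≈ 19.29°
pole (s+20): 20 + j700 → |·| = √(20²+700²) = √490400 ≈ 700.29, ∠ = arctan(700/20) ≈ 88.36°
pole (s+25): 25 + j700 → |·| = √(25²+700²) = √490625 ≈ 700.45, ∠ = arctan(700/25) ≈ 87.95°
pole (s+700): 700 + j700 → |·| = √(700²+700²) = √980000 ≈ 989.95, ∠ = arctan(700/700) ≈ 45.00°
|H| = 1000 · 2119 / 4.8559e+08 ≈ 0.0043638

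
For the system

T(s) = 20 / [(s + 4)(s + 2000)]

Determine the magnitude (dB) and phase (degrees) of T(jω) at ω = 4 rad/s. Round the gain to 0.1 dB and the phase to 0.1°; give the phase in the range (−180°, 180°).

-55.1 dB, -45.1°

At s = jω = j4:
pole (s+4): 4 + j4 → |·| = √(4²+4²) = √32 ≈ 5.6569, ∠ = arctan(4/4) ≈ 45.00°
pole (s+2000): 2000 + j4 → |·| = √(2000²+4²) = √4000016 ≈ 2000, ∠ = arctan(4/2000) ≈ 0.11°
|T| = 20 / 11314 ≈ 0.0017677
Gain = 20 log₁₀(0.0017677) ≈ -55.05 dB
∠T = 0.00° − 45.11° = -45.11°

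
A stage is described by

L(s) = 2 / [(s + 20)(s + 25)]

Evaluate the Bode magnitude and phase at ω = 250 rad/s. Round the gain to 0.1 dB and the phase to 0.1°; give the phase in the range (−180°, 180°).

At s = jω = j250:
pole (s+20): 20 + j250 → |·| = √(20²+250²) = √62900 ≈ 250.8, ∠ = arctan(250/20) ≈ 85.43°
pole (s+25): 25 + j250 → |·| = √(25²+250²) = √63125 ≈ 251.25, ∠ = arctan(250/25) ≈ 84.29°
|L| = 2 / 63014 ≈ 3.1739e-05
Gain = 20 log₁₀(3.1739e-05) ≈ -89.97 dB
∠L = 0.00° − 169.72° = -169.72°

-90.0 dB, -169.7°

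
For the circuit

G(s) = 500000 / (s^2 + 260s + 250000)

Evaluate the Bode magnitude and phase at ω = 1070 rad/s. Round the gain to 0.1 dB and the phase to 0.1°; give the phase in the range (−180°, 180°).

-5.5 dB, -162.7°

At s = jω = j1070:
quadratic: (j1070)² + 260·j1070 + 250000 = -894900 + j278200 → |·| ≈ 9.3715e+05, ∠ ≈ 162.73°
|G| = 500000 / 9.3715e+05 ≈ 0.53353
Gain = 20 log₁₀(0.53353) ≈ -5.46 dB
∠G = 0.00° − 162.73° = -162.73°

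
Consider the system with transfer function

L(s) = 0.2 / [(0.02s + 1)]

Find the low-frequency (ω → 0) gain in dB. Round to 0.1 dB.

-14.0 dB

L(0) = 0.2 · 1 / 1 = 0.2
20 log₁₀(0.2) ≈ -13.98 dB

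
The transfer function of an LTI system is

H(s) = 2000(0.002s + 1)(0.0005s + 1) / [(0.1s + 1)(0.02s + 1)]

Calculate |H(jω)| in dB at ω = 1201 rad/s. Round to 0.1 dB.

At ω = 1201 rad/s:
zero (1 + j1201·0.002) = 1 + j2.402 → |·| ≈ 2.6018, ∠ ≈ 67.40°
zero (1 + j1201·0.0005) = 1 + j0.6005 → |·| ≈ 1.1664, ∠ ≈ 30.98°
pole (1 + j1201·0.1) = 1 + j120.1 → |·| ≈ 120.1, ∠ ≈ 89.52°
pole (1 + j1201·0.02) = 1 + j24.02 → |·| ≈ 24.041, ∠ ≈ 87.62°
|H| = 2000 · 2.6018 · 1.1664 / (120.1 · 24.041) ≈ 2.1021
Gain = 20 log₁₀(2.1021) ≈ 6.45 dB

6.5 dB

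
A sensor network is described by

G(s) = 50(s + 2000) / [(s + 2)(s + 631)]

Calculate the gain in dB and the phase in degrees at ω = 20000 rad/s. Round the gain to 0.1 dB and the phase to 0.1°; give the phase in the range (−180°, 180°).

At s = jω = j20000:
zero (s+2000): 2000 + j20000 → |·| = √(2000²+20000²) = √404000000 ≈ 20100, ∠ = arctan(20000/2000) ≈ 84.29°
pole (s+2): 2 + j20000 → |·| = √(2²+20000²) = √400000004 ≈ 20000, ∠ = arctan(20000/2) ≈ 89.99°
pole (s+631): 631 + j20000 → |·| = √(631²+20000²) = √400398161 ≈ 20010, ∠ = arctan(20000/631) ≈ 88.19°
|G| = 50 · 20100 / 4.002e+08 ≈ 0.0025112
Gain = 20 log₁₀(0.0025112) ≈ -52.00 dB
∠G = 84.29° − 178.18° = -93.89°

-52.0 dB, -93.9°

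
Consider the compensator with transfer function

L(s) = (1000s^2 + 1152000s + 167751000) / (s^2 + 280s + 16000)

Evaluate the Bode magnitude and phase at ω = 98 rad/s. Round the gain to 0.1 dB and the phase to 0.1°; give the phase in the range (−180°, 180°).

Substitute s = j98:
Numerator: 1000(j98)^2 + 1152000(j98) + 167751000 = 158147000 + j112896000
Denominator: (j98)^2 + 280(j98) + 16000 = 6396 + j27440
|N| = √(158147000² + 112896000²) ≈ 1.9431e+08, ∠N ≈ 35.52°
|D| = √(6396² + 27440²) ≈ 28176, ∠D ≈ 76.88°
|L| = 1.9431e+08 / 28176 ≈ 6896.3
Gain = 20 log₁₀(6896.3) ≈ 76.77 dB
∠L = 35.52° − 76.88° = -41.36°

76.8 dB, -41.4°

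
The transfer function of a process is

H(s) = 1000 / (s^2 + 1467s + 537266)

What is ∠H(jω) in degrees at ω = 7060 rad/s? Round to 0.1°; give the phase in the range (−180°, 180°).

-168.1°

Substitute s = j7060:
Numerator: 1000 = 1000 + j0
Denominator: (j7060)^2 + 1467(j7060) + 537266 = -49306334 + j10357020
|N| = √(1000² + 0²) ≈ 1000, ∠N ≈ 0.00°
|D| = √(49306334² + 10357020²) ≈ 5.0382e+07, ∠D ≈ 168.14°
∠H = 0.00° − 168.14° = -168.14°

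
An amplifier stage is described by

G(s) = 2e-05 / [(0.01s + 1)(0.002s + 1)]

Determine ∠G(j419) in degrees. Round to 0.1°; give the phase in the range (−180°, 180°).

-116.5°

At ω = 419 rad/s:
pole (1 + j419·0.01) = 1 + j4.19 → |·| ≈ 4.3077, ∠ ≈ 76.58°
pole (1 + j419·0.002) = 1 + j0.838 → |·| ≈ 1.3047, ∠ ≈ 39.96°
∠G = (0°) − (76.58° + 39.96°) = -116.54°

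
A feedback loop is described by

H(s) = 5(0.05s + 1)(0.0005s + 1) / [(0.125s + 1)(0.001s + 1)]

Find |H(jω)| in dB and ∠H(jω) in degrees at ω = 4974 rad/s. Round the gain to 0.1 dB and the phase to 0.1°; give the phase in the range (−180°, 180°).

0.5 dB, -10.7°

At ω = 4974 rad/s:
zero (1 + j4974·0.05) = 1 + j248.7 → |·| ≈ 248.7, ∠ ≈ 89.77°
zero (1 + j4974·0.0005) = 1 + j2.487 → |·| ≈ 2.6805, ∠ ≈ 68.10°
pole (1 + j4974·0.125) = 1 + j621.75 → |·| ≈ 621.75, ∠ ≈ 89.91°
pole (1 + j4974·0.001) = 1 + j4.974 → |·| ≈ 5.0735, ∠ ≈ 78.63°
|H| = 5 · 248.7 · 2.6805 / (621.75 · 5.0735) ≈ 1.0567
Gain = 20 log₁₀(1.0567) ≈ 0.48 dB
∠H = (89.77° + 68.10°) − (89.91° + 78.63°) = -10.67°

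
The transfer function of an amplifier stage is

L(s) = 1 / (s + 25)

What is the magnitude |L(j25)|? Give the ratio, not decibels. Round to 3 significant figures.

0.0283

Substitute s = j25:
Numerator: 1 = 1 + j0
Denominator: (j25) + 25 = 25 + j25
|N| = √(1² + 0²) ≈ 1, ∠N ≈ 0.00°
|D| = √(25² + 25²) ≈ 35.355, ∠D ≈ 45.00°
|L| = 1 / 35.355 ≈ 0.028285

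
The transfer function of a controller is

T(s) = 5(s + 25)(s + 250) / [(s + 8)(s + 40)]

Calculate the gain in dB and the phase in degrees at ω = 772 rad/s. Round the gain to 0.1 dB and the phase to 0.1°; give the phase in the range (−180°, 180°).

14.4 dB, -16.2°

At s = jω = j772:
zero (s+25): 25 + j772 → |·| = √(25²+772²) = √596609 ≈ 772.4, ∠ = arctan(772/25) ≈ 88.15°
zero (s+250): 250 + j772 → |·| = √(250²+772²) = √658484 ≈ 811.47, ∠ = arctan(772/250) ≈ 72.06°
pole (s+8): 8 + j772 → |·| = √(8²+772²) = √596048 ≈ 772.04, ∠ = arctan(772/8) ≈ 89.41°
pole (s+40): 40 + j772 → |·| = √(40²+772²) = √597584 ≈ 773.04, ∠ = arctan(772/40) ≈ 87.03°
|T| = 5 · 6.2678e+05 / 5.9682e+05 ≈ 5.251
Gain = 20 log₁₀(5.251) ≈ 14.40 dB
∠T = 160.21° − 176.44° = -16.23°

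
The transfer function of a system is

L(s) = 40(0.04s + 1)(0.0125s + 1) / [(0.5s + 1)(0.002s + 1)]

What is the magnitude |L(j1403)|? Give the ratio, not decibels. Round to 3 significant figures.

18.9

At ω = 1403 rad/s:
zero (1 + j1403·0.04) = 1 + j56.12 → |·| ≈ 56.129, ∠ ≈ 88.98°
zero (1 + j1403·0.0125) = 1 + j17.5375 → |·| ≈ 17.566, ∠ ≈ 86.74°
pole (1 + j1403·0.5) = 1 + j701.5 → |·| ≈ 701.5, ∠ ≈ 89.92°
pole (1 + j1403·0.002) = 1 + j2.806 → |·| ≈ 2.9789, ∠ ≈ 70.38°
|L| = 40 · 56.129 · 17.566 / (701.5 · 2.9789) ≈ 18.873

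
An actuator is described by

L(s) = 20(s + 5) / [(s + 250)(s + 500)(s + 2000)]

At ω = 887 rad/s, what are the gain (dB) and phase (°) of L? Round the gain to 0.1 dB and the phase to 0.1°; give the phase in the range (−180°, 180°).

At s = jω = j887:
zero (s+5): 5 + j887 → |·| = √(5²+887²) = √786794 ≈ 887.01, ∠ = arctan(887/5) ≈ 89.68°
pole (s+250): 250 + j887 → |·| = √(250²+887²) = √849269 ≈ 921.56, ∠ = arctan(887/250) ≈ 74.26°
pole (s+500): 500 + j887 → |·| = √(500²+887²) = √1036769 ≈ 1018.2, ∠ = arctan(887/500) ≈ 60.59°
pole (s+2000): 2000 + j887 → |·| = √(2000²+887²) = √4786769 ≈ 2187.9, ∠ = arctan(887/2000) ≈ 23.92°
|L| = 20 · 887.01 / 2.053e+09 ≈ 8.6411e-06
Gain = 20 log₁₀(8.6411e-06) ≈ -101.27 dB
∠L = 89.68° − 158.77° = -69.09°

-101.3 dB, -69.1°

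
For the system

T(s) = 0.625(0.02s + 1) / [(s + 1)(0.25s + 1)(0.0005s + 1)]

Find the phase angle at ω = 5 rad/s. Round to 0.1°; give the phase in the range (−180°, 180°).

-124.5°

At ω = 5 rad/s:
zero (1 + j5·0.02) = 1 + j0.1 → |·| ≈ 1.005, ∠ ≈ 5.71°
pole (1 + j5·1) = 1 + j5 → |·| ≈ 5.099, ∠ ≈ 78.69°
pole (1 + j5·0.25) = 1 + j1.25 → |·| ≈ 1.6008, ∠ ≈ 51.34°
pole (1 + j5·0.0005) = 1 + j0.0025 → |·| ≈ 1, ∠ ≈ 0.14°
∠T = (5.71°) − (78.69° + 51.34° + 0.14°) = -124.46°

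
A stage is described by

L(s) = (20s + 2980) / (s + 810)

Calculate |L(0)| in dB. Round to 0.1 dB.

11.3 dB

L(0) = 2980 / 810 ≈ 3.679
20 log₁₀(3.679) ≈ 11.31 dB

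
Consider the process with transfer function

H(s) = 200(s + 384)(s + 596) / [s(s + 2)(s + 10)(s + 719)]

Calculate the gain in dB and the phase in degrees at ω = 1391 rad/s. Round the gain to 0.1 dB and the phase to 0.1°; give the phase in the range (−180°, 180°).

-79.7 dB, 169.2°

At s = jω = j1391:
zero (s+384): 384 + j1391 → |·| = √(384²+1391²) = √2082337 ≈ 1443, ∠ = arctan(1391/384) ≈ 74.57°
zero (s+596): 596 + j1391 → |·| = √(596²+1391²) = √2290097 ≈ 1513.3, ∠ = arctan(1391/596) ≈ 66.81°
pole (s+2): 2 + j1391 → |·| = √(2²+1391²) = √1934885 ≈ 1391, ∠ = arctan(1391/2) ≈ 89.92°
pole (s+10): 10 + j1391 → |·| = √(10²+1391²) = √1934981 ≈ 1391, ∠ = arctan(1391/10) ≈ 89.59°
pole (s+719): 719 + j1391 → |·| = √(719²+1391²) = √2451842 ≈ 1565.8, ∠ = arctan(1391/719) ≈ 62.67°
pole at origin: |s| = 1391, ∠ = 90.00° (in denominator)
|H| = 200 · 2.1837e+06 / 4.2142e+12 ≈ 0.00010364
Gain = 20 log₁₀(0.00010364) ≈ -79.69 dB
∠H = 141.38° − 332.18° = -190.80° ≡ 169.20° (principal value)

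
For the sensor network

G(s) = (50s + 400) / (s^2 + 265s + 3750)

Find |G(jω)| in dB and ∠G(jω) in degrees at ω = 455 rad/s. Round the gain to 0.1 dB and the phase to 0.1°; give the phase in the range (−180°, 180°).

Substitute s = j455:
Numerator: 50(j455) + 400 = 400 + j22750
Denominator: (j455)^2 + 265(j455) + 3750 = -203275 + j120575
|N| = √(400² + 22750²) ≈ 22754, ∠N ≈ 88.99°
|D| = √(203275² + 120575²) ≈ 2.3635e+05, ∠D ≈ 149.33°
|G| = 22754 / 2.3635e+05 ≈ 0.096272
Gain = 20 log₁₀(0.096272) ≈ -20.33 dB
∠G = 88.99° − 149.33° = -60.34°

-20.3 dB, -60.3°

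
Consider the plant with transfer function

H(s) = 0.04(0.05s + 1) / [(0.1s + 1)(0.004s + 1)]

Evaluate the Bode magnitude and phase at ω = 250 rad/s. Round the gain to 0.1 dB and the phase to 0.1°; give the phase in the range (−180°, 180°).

At ω = 250 rad/s:
zero (1 + j250·0.05) = 1 + j12.5 → |·| ≈ 12.54, ∠ ≈ 85.43°
pole (1 + j250·0.1) = 1 + j25 → |·| ≈ 25.02, ∠ ≈ 87.71°
pole (1 + j250·0.004) = 1 + j1 → |·| ≈ 1.4142, ∠ ≈ 45.00°
|H| = 0.04 · 12.54 / (25.02 · 1.4142) ≈ 0.014176
Gain = 20 log₁₀(0.014176) ≈ -36.97 dB
∠H = (85.43°) − (87.71° + 45.00°) = -47.28°

-37.0 dB, -47.3°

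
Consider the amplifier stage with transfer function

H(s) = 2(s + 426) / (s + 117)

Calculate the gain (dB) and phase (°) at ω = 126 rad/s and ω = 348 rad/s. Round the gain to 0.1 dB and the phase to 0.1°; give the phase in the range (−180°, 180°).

ω = 126: 14.3 dB, -30.6°; ω = 348: 9.5 dB, -32.2°

At s = jω = j126:
zero (s+426): 426 + j126 → |·| = √(426²+126²) = √197352 ≈ 444.24, ∠ = arctan(126/426) ≈ 16.48°
pole (s+117): 117 + j126 → |·| = √(117²+126²) = √29565 ≈ 171.94, ∠ = arctan(126/117) ≈ 47.12°
|H| = 2 · 444.24 / 171.94 ≈ 5.1674
Gain = 20 log₁₀(5.1674) ≈ 14.27 dB
∠H = 16.48° − 47.12° = -30.64°

At s = jω = j348:
zero (s+426): 426 + j348 → |·| = √(426²+348²) = √302580 ≈ 550.07, ∠ = arctan(348/426) ≈ 39.25°
pole (s+117): 117 + j348 → |·| = √(117²+348²) = √134793 ≈ 367.14, ∠ = arctan(348/117) ≈ 71.42°
|H| = 2 · 550.07 / 367.14 ≈ 2.9965
Gain = 20 log₁₀(2.9965) ≈ 9.53 dB
∠H = 39.25° − 71.42° = -32.17°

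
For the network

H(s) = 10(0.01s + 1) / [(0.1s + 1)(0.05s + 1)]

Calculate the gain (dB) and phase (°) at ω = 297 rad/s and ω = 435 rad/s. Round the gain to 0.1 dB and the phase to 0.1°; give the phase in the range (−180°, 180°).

ω = 297: -23.0 dB, -102.8°; ω = 435: -26.5 dB, -99.0°

At ω = 297 rad/s:
zero (1 + j297·0.01) = 1 + j2.97 → |·| ≈ 3.1338, ∠ ≈ 71.39°
pole (1 + j297·0.1) = 1 + j29.7 → |·| ≈ 29.717, ∠ ≈ 88.07°
pole (1 + j297·0.05) = 1 + j14.85 → |·| ≈ 14.884, ∠ ≈ 86.15°
|H| = 10 · 3.1338 / (29.717 · 14.884) ≈ 0.070851
Gain = 20 log₁₀(0.070851) ≈ -22.99 dB
∠H = (71.39°) − (88.07° + 86.15°) = -102.83°

At ω = 435 rad/s:
zero (1 + j435·0.01) = 1 + j4.35 → |·| ≈ 4.4635, ∠ ≈ 77.05°
pole (1 + j435·0.1) = 1 + j43.5 → |·| ≈ 43.511, ∠ ≈ 88.68°
pole (1 + j435·0.05) = 1 + j21.75 → |·| ≈ 21.773, ∠ ≈ 87.37°
|H| = 10 · 4.4635 / (43.511 · 21.773) ≈ 0.047115
Gain = 20 log₁₀(0.047115) ≈ -26.54 dB
∠H = (77.05°) − (88.68° + 87.37°) = -99.00°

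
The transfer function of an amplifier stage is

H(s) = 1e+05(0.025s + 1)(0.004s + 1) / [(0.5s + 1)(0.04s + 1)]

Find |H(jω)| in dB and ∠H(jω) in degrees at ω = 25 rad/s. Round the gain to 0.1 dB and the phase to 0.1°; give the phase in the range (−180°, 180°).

76.5 dB, -92.7°

At ω = 25 rad/s:
zero (1 + j25·0.025) = 1 + j0.625 → |·| ≈ 1.1792, ∠ ≈ 32.01°
zero (1 + j25·0.004) = 1 + j0.1 → |·| ≈ 1.005, ∠ ≈ 5.71°
pole (1 + j25·0.5) = 1 + j12.5 → |·| ≈ 12.54, ∠ ≈ 85.43°
pole (1 + j25·0.04) = 1 + j1 → |·| ≈ 1.4142, ∠ ≈ 45.00°
|H| = 1e+05 · 1.1792 · 1.005 / (12.54 · 1.4142) ≈ 6682.6
Gain = 20 log₁₀(6682.6) ≈ 76.50 dB
∠H = (32.01° + 5.71°) − (85.43° + 45.00°) = -92.71°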